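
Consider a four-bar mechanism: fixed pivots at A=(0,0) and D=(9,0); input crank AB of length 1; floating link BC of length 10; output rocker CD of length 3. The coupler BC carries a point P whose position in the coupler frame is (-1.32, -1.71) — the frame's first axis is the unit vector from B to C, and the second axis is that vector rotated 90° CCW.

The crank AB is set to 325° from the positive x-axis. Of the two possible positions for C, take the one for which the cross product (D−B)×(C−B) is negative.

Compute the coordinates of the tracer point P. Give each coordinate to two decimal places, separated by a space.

-0.81 -1.99

A=(0,0), D=(9.00,0)
B = A + 1.00·(cos325°, sin325°) = (0.8192, -0.5736)
|BD| = 8.2009
circle(B,10.00) ∩ circle(D,3.00): a=9.6486, h=2.6276
  candidates: C₊=(10.2604,2.7224) cross=21.549; C₋=(10.6279,-2.5199) cross=-21.549
  mode - wants cross < 0 → take C=(10.6279,-2.5199) (cross=-21.549)
ex = (C−B)/|BC| = (0.9809,-0.1946); ey = (0.1946,0.9809)
P = B + -1.32·ex + -1.71·ey = (-0.8084,-1.9940)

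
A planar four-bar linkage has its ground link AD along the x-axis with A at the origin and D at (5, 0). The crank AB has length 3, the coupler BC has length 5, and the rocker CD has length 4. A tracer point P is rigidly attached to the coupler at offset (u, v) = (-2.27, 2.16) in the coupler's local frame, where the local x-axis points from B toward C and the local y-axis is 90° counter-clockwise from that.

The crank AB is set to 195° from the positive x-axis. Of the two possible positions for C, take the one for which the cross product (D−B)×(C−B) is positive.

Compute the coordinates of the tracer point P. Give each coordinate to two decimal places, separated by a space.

A=(0,0), D=(5.00,0)
B = A + 3.00·(cos195°, sin195°) = (-2.8978, -0.7765)
|BD| = 7.9359
circle(B,5.00) ∩ circle(D,4.00): a=4.5350, h=2.1057
  candidates: C₊=(1.4094,1.7629) cross=16.711; C₋=(1.8215,-2.4284) cross=-16.711
  mode + wants cross > 0 → take C=(1.4094,1.7629) (cross=16.711)
ex = (C−B)/|BC| = (0.8614,0.5079); ey = (-0.5079,0.8614)
P = B + -2.27·ex + 2.16·ey = (-5.9502,-0.0686)

-5.95 -0.07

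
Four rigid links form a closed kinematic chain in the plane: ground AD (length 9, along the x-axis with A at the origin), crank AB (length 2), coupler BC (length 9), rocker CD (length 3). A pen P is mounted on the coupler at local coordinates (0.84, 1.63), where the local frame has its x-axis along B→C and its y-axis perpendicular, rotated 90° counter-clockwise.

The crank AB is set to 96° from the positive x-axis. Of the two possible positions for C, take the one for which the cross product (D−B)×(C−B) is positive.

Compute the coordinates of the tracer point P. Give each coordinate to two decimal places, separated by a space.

0.44 3.70

A=(0,0), D=(9.00,0)
B = A + 2.00·(cos96°, sin96°) = (-0.2091, 1.9890)
|BD| = 9.4214
circle(B,9.00) ∩ circle(D,3.00): a=8.5318, h=2.8651
  candidates: C₊=(8.7353,2.9883) cross=26.993; C₋=(7.5256,-2.6127) cross=-26.993
  mode + wants cross > 0 → take C=(8.7353,2.9883) (cross=26.993)
ex = (C−B)/|BC| = (0.9938,0.1110); ey = (-0.1110,0.9938)
P = B + 0.84·ex + 1.63·ey = (0.4448,3.7022)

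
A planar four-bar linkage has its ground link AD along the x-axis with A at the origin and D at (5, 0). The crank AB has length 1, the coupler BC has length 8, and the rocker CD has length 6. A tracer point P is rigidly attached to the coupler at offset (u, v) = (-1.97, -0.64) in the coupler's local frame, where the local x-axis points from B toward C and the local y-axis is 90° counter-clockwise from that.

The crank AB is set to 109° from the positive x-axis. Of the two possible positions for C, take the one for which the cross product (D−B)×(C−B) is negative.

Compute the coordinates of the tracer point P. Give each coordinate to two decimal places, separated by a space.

A=(0,0), D=(5.00,0)
B = A + 1.00·(cos109°, sin109°) = (-0.3256, 0.9455)
|BD| = 5.4089
circle(B,8.00) ∩ circle(D,6.00): a=5.2928, h=5.9989
  candidates: C₊=(5.9344,5.9268) cross=32.447; C₋=(3.8371,-5.8862) cross=-32.447
  mode - wants cross < 0 → take C=(3.8371,-5.8862) (cross=-32.447)
ex = (C−B)/|BC| = (0.5203,-0.8540); ey = (0.8540,0.5203)
P = B + -1.97·ex + -0.64·ey = (-1.8972,2.2948)

-1.90 2.29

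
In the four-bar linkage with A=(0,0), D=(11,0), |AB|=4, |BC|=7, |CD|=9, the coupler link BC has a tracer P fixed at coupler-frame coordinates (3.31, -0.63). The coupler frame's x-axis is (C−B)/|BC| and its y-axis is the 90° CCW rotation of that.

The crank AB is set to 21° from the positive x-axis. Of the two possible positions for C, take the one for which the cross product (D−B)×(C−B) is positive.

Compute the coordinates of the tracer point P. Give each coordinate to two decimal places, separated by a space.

A=(0,0), D=(11.00,0)
B = A + 4.00·(cos21°, sin21°) = (3.7343, 1.4335)
|BD| = 7.4057
circle(B,7.00) ∩ circle(D,9.00): a=1.5424, h=6.8280
  candidates: C₊=(6.5692,7.8338) cross=50.566; C₋=(3.9259,-5.5639) cross=-50.566
  mode + wants cross > 0 → take C=(6.5692,7.8338) (cross=50.566)
ex = (C−B)/|BC| = (0.4050,0.9143); ey = (-0.9143,0.4050)
P = B + 3.31·ex + -0.63·ey = (5.6508,4.2048)

5.65 4.20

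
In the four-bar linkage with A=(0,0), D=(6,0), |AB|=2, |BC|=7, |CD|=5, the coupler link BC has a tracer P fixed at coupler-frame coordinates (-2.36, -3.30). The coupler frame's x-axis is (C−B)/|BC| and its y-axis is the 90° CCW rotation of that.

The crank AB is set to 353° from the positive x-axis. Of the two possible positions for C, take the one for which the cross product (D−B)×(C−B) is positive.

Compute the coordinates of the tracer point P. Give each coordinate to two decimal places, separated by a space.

A=(0,0), D=(6.00,0)
B = A + 2.00·(cos353°, sin353°) = (1.9851, -0.2437)
|BD| = 4.0223
circle(B,7.00) ∩ circle(D,5.00): a=4.9945, h=4.9046
  candidates: C₊=(6.6732,4.9545) cross=19.728; C₋=(7.2676,-4.8366) cross=-19.728
  mode + wants cross > 0 → take C=(6.6732,4.9545) (cross=19.728)
ex = (C−B)/|BC| = (0.6697,0.7426); ey = (-0.7426,0.6697)
P = B + -2.36·ex + -3.30·ey = (2.8551,-4.2064)

2.86 -4.21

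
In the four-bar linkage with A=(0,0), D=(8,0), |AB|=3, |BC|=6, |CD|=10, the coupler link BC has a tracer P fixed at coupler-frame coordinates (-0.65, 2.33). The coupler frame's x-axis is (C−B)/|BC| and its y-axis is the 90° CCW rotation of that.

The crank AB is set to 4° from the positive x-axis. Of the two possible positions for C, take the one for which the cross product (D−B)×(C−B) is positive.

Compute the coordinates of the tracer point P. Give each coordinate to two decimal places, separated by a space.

A=(0,0), D=(8.00,0)
B = A + 3.00·(cos4°, sin4°) = (2.9927, 0.2093)
|BD| = 5.0117
circle(B,6.00) ∩ circle(D,10.00): a=-3.8792, h=4.5773
  candidates: C₊=(-0.6920,4.9445) cross=22.940; C₋=(-1.0743,-4.2020) cross=-22.940
  mode + wants cross > 0 → take C=(-0.6920,4.9445) (cross=22.940)
ex = (C−B)/|BC| = (-0.6141,0.7892); ey = (-0.7892,-0.6141)
P = B + -0.65·ex + 2.33·ey = (1.5530,-1.7346)

1.55 -1.73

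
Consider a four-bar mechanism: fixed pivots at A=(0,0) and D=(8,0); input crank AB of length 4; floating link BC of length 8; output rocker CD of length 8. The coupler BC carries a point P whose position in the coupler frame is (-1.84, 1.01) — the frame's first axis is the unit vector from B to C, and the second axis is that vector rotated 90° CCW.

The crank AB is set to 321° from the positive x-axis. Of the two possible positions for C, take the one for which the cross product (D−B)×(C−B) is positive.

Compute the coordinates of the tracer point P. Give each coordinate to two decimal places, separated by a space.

A=(0,0), D=(8.00,0)
B = A + 4.00·(cos321°, sin321°) = (3.1086, -2.5173)
|BD| = 5.5012
circle(B,8.00) ∩ circle(D,8.00): a=2.7506, h=7.5123
  candidates: C₊=(2.1167,5.4210) cross=41.326; C₋=(8.9918,-7.9383) cross=-41.326
  mode + wants cross > 0 → take C=(2.1167,5.4210) (cross=41.326)
ex = (C−B)/|BC| = (-0.1240,0.9923); ey = (-0.9923,-0.1240)
P = B + -1.84·ex + 1.01·ey = (2.3345,-4.4683)

2.33 -4.47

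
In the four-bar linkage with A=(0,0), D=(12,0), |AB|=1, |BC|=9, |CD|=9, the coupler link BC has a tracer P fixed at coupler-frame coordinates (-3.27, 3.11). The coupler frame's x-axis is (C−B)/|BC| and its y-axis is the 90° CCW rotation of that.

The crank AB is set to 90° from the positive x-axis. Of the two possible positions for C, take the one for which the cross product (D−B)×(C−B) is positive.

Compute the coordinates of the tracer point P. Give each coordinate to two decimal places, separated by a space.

-4.51 1.02

A=(0,0), D=(12.00,0)
B = A + 1.00·(cos90°, sin90°) = (0.0000, 1.0000)
|BD| = 12.0416
circle(B,9.00) ∩ circle(D,9.00): a=6.0208, h=6.6895
  candidates: C₊=(6.5555,7.1664) cross=80.553; C₋=(5.4445,-6.1664) cross=-80.553
  mode + wants cross > 0 → take C=(6.5555,7.1664) (cross=80.553)
ex = (C−B)/|BC| = (0.7284,0.6852); ey = (-0.6852,0.7284)
P = B + -3.27·ex + 3.11·ey = (-4.5127,1.0248)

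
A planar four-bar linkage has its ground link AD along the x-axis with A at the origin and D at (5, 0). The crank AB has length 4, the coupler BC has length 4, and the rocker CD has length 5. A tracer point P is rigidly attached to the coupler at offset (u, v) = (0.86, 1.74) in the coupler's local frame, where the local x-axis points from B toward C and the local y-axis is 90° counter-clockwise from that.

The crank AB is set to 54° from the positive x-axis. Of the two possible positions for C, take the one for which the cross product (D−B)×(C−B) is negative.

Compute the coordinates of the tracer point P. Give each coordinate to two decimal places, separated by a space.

3.25 1.52

A=(0,0), D=(5.00,0)
B = A + 4.00·(cos54°, sin54°) = (2.3511, 3.2361)
|BD| = 4.1819
circle(B,4.00) ∩ circle(D,5.00): a=1.0149, h=3.8691
  candidates: C₊=(5.9880,4.9014) cross=16.180; C₋=(-0.0000,-0.0000) cross=-16.180
  mode - wants cross < 0 → take C=(-0.0000,-0.0000) (cross=-16.180)
ex = (C−B)/|BC| = (-0.5878,-0.8090); ey = (0.8090,-0.5878)
P = B + 0.86·ex + 1.74·ey = (3.2533,1.5176)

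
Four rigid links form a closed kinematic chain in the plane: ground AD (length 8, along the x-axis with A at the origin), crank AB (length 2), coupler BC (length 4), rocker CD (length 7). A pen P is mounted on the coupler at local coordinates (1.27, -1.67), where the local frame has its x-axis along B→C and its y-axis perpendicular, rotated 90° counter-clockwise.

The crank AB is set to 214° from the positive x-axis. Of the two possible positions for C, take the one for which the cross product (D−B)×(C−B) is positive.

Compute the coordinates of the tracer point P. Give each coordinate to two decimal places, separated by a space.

0.42 -1.43

A=(0,0), D=(8.00,0)
B = A + 2.00·(cos214°, sin214°) = (-1.6581, -1.1184)
|BD| = 9.7226
circle(B,4.00) ∩ circle(D,7.00): a=3.1642, h=2.4470
  candidates: C₊=(1.2037,1.6763) cross=23.791; C₋=(1.7666,-3.1851) cross=-23.791
  mode + wants cross > 0 → take C=(1.2037,1.6763) (cross=23.791)
ex = (C−B)/|BC| = (0.7154,0.6987); ey = (-0.6987,0.7154)
P = B + 1.27·ex + -1.67·ey = (0.4173,-1.4259)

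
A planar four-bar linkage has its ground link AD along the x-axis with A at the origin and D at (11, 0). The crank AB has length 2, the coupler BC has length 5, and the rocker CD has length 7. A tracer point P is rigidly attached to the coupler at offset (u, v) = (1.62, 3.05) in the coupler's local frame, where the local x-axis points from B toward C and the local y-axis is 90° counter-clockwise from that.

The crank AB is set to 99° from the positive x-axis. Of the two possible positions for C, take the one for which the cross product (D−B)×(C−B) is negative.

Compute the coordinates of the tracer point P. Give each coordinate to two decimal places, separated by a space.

2.61 3.81

A=(0,0), D=(11.00,0)
B = A + 2.00·(cos99°, sin99°) = (-0.3129, 1.9754)
|BD| = 11.4840
circle(B,5.00) ∩ circle(D,7.00): a=4.6971, h=1.7139
  candidates: C₊=(4.6090,2.8558) cross=19.682; C₋=(4.0194,-0.5209) cross=-19.682
  mode - wants cross < 0 → take C=(4.0194,-0.5209) (cross=-19.682)
ex = (C−B)/|BC| = (0.8665,-0.4993); ey = (0.4993,0.8665)
P = B + 1.62·ex + 3.05·ey = (2.6135,3.8093)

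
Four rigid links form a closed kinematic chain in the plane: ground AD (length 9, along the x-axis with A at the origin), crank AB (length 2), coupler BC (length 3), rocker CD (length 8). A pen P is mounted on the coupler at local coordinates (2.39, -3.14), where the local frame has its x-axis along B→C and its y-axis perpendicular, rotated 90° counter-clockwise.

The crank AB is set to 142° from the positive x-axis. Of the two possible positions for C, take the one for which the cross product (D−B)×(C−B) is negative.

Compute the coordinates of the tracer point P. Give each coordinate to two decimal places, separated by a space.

-1.12 -2.69

A=(0,0), D=(9.00,0)
B = A + 2.00·(cos142°, sin142°) = (-1.5760, 1.2313)
|BD| = 10.6475
circle(B,3.00) ∩ circle(D,8.00): a=2.7410, h=1.2195
  candidates: C₊=(1.2876,2.1257) cross=12.985; C₋=(1.0055,-0.2970) cross=-12.985
  mode - wants cross < 0 → take C=(1.0055,-0.2970) (cross=-12.985)
ex = (C−B)/|BC| = (0.8605,-0.5094); ey = (0.5094,0.8605)
P = B + 2.39·ex + -3.14·ey = (-1.1190,-2.6882)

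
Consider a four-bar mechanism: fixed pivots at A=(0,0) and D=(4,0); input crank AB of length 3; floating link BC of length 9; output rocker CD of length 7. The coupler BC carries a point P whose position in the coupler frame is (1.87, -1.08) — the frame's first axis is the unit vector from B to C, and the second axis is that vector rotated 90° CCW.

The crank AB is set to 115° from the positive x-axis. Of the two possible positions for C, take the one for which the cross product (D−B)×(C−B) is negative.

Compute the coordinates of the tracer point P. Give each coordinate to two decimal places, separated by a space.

A=(0,0), D=(4.00,0)
B = A + 3.00·(cos115°, sin115°) = (-1.2679, 2.7189)
|BD| = 5.9281
circle(B,9.00) ∩ circle(D,7.00): a=5.6631, h=6.9950
  candidates: C₊=(6.9727,6.3374) cross=41.467; C₋=(0.5562,-6.0943) cross=-41.467
  mode - wants cross < 0 → take C=(0.5562,-6.0943) (cross=-41.467)
ex = (C−B)/|BC| = (0.2027,-0.9792); ey = (0.9792,0.2027)
P = B + 1.87·ex + -1.08·ey = (-1.9464,0.6688)

-1.95 0.67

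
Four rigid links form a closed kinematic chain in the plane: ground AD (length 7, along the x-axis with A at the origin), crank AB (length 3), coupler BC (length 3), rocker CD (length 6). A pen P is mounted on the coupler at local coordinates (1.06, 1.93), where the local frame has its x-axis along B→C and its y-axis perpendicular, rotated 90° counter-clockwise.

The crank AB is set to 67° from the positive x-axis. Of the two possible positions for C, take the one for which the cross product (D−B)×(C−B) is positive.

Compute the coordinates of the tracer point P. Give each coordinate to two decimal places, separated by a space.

A=(0,0), D=(7.00,0)
B = A + 3.00·(cos67°, sin67°) = (1.1722, 2.7615)
|BD| = 6.4490
circle(B,3.00) ∩ circle(D,6.00): a=1.1311, h=2.7786
  candidates: C₊=(3.3842,4.7881) cross=17.919; C₋=(1.0046,-0.2338) cross=-17.919
  mode + wants cross > 0 → take C=(3.3842,4.7881) (cross=17.919)
ex = (C−B)/|BC| = (0.7373,0.6755); ey = (-0.6755,0.7373)
P = B + 1.06·ex + 1.93·ey = (0.6500,4.9006)

0.65 4.90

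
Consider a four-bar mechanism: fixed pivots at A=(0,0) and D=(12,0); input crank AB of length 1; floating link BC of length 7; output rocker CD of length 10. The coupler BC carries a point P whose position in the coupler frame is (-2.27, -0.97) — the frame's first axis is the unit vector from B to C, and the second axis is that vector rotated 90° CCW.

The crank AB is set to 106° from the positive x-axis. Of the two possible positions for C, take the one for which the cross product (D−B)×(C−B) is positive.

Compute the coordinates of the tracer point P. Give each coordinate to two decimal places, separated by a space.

-1.00 -1.40

A=(0,0), D=(12.00,0)
B = A + 1.00·(cos106°, sin106°) = (-0.2756, 0.9613)
|BD| = 12.3132
circle(B,7.00) ∩ circle(D,10.00): a=4.0857, h=5.6840
  candidates: C₊=(4.2413,6.3089) cross=69.988; C₋=(3.3538,-5.0243) cross=-69.988
  mode + wants cross > 0 → take C=(4.2413,6.3089) (cross=69.988)
ex = (C−B)/|BC| = (0.6453,0.7640); ey = (-0.7640,0.6453)
P = B + -2.27·ex + -0.97·ey = (-0.9994,-1.3988)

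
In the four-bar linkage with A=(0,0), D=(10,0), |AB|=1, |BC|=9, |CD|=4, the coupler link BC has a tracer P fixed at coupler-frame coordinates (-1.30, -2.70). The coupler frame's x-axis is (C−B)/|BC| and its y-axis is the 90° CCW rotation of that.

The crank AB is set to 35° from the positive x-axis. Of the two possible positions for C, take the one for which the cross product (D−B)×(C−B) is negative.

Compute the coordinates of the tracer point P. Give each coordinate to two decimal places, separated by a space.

A=(0,0), D=(10.00,0)
B = A + 1.00·(cos35°, sin35°) = (0.8192, 0.5736)
|BD| = 9.1987
circle(B,9.00) ∩ circle(D,4.00): a=8.1325, h=3.8553
  candidates: C₊=(9.1762,3.9142) cross=35.464; C₋=(8.6954,-3.7813) cross=-35.464
  mode - wants cross < 0 → take C=(8.6954,-3.7813) (cross=-35.464)
ex = (C−B)/|BC| = (0.8751,-0.4839); ey = (0.4839,0.8751)
P = B + -1.30·ex + -2.70·ey = (-1.6250,-1.1603)

-1.62 -1.16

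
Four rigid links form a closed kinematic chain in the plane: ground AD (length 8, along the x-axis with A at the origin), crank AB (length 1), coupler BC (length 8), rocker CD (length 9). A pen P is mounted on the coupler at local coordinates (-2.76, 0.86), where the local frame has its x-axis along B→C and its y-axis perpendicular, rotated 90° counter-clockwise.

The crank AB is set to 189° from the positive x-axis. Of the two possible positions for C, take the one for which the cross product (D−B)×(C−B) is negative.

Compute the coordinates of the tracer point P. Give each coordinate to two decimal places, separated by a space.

A=(0,0), D=(8.00,0)
B = A + 1.00·(cos189°, sin189°) = (-0.9877, -0.1564)
|BD| = 8.9890
circle(B,8.00) ∩ circle(D,9.00): a=3.5489, h=7.1697
  candidates: C₊=(2.4359,7.0740) cross=64.449; C₋=(2.6855,-7.2633) cross=-64.449
  mode - wants cross < 0 → take C=(2.6855,-7.2633) (cross=-64.449)
ex = (C−B)/|BC| = (0.4591,-0.8884); ey = (0.8884,0.4591)
P = B + -2.76·ex + 0.86·ey = (-1.4909,2.6903)

-1.49 2.69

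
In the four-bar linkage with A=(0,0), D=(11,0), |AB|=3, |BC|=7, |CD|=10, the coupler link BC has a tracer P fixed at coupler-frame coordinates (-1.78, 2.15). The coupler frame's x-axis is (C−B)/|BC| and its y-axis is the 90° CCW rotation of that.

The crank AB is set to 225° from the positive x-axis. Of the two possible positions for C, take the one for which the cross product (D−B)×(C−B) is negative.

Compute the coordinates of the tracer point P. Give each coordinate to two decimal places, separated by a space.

A=(0,0), D=(11.00,0)
B = A + 3.00·(cos225°, sin225°) = (-2.1213, -2.1213)
|BD| = 13.2917
circle(B,7.00) ∩ circle(D,10.00): a=4.7274, h=5.1626
  candidates: C₊=(1.7215,3.7296) cross=68.619; C₋=(3.3694,-6.4632) cross=-68.619
  mode - wants cross < 0 → take C=(3.3694,-6.4632) (cross=-68.619)
ex = (C−B)/|BC| = (0.7844,-0.6203); ey = (0.6203,0.7844)
P = B + -1.78·ex + 2.15·ey = (-2.1839,0.6692)

-2.18 0.67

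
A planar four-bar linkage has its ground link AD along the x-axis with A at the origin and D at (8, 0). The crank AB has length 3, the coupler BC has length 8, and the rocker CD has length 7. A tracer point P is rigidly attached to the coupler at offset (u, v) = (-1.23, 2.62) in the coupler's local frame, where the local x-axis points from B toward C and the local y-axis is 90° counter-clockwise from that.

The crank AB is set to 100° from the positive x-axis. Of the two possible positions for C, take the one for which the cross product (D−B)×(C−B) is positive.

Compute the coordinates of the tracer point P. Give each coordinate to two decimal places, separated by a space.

-2.87 4.65

A=(0,0), D=(8.00,0)
B = A + 3.00·(cos100°, sin100°) = (-0.5209, 2.9544)
|BD| = 9.0186
circle(B,8.00) ∩ circle(D,7.00): a=5.3409, h=5.9561
  candidates: C₊=(6.4764,6.8322) cross=53.715; C₋=(2.5741,-4.4226) cross=-53.715
  mode + wants cross > 0 → take C=(6.4764,6.8322) (cross=53.715)
ex = (C−B)/|BC| = (0.8747,0.4847); ey = (-0.4847,0.8747)
P = B + -1.23·ex + 2.62·ey = (-2.8668,4.6499)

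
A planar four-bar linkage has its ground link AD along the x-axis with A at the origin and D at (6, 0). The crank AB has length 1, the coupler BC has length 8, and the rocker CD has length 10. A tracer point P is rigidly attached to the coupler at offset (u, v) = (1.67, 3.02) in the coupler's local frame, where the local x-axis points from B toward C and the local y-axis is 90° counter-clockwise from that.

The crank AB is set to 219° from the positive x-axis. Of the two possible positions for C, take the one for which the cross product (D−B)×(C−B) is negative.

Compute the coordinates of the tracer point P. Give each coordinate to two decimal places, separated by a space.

A=(0,0), D=(6.00,0)
B = A + 1.00·(cos219°, sin219°) = (-0.7771, -0.6293)
|BD| = 6.8063
circle(B,8.00) ∩ circle(D,10.00): a=0.7585, h=7.9640
  candidates: C₊=(-0.7582,7.3707) cross=54.205; C₋=(0.7145,-8.4890) cross=-54.205
  mode - wants cross < 0 → take C=(0.7145,-8.4890) (cross=-54.205)
ex = (C−B)/|BC| = (0.1865,-0.9825); ey = (0.9825,0.1865)
P = B + 1.67·ex + 3.02·ey = (2.5013,-1.7069)

2.50 -1.71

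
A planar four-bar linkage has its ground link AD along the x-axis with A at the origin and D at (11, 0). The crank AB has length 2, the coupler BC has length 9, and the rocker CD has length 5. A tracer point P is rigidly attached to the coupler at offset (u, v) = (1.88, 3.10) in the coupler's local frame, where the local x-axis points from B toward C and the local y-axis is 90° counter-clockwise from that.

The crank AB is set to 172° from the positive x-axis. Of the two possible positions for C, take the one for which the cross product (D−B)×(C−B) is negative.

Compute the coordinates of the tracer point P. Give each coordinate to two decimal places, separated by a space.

0.74 2.68

A=(0,0), D=(11.00,0)
B = A + 2.00·(cos172°, sin172°) = (-1.9805, 0.2783)
|BD| = 12.9835
circle(B,9.00) ∩ circle(D,5.00): a=8.6483, h=2.4912
  candidates: C₊=(6.7192,2.5836) cross=32.345; C₋=(6.6124,-2.3977) cross=-32.345
  mode - wants cross < 0 → take C=(6.6124,-2.3977) (cross=-32.345)
ex = (C−B)/|BC| = (0.9548,-0.2973); ey = (0.2973,0.9548)
P = B + 1.88·ex + 3.10·ey = (0.7362,2.6791)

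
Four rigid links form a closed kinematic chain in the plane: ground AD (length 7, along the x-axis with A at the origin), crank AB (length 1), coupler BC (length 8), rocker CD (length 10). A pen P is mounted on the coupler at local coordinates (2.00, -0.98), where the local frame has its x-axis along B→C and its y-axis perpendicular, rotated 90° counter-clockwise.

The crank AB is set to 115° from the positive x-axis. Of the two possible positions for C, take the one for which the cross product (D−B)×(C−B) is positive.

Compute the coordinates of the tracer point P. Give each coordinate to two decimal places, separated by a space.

A=(0,0), D=(7.00,0)
B = A + 1.00·(cos115°, sin115°) = (-0.4226, 0.9063)
|BD| = 7.4777
circle(B,8.00) ∩ circle(D,10.00): a=1.3317, h=7.8884
  candidates: C₊=(1.8554,8.5751) cross=58.987; C₋=(-0.0568,-7.0853) cross=-58.987
  mode + wants cross > 0 → take C=(1.8554,8.5751) (cross=58.987)
ex = (C−B)/|BC| = (0.2847,0.9586); ey = (-0.9586,0.2847)
P = B + 2.00·ex + -0.98·ey = (1.0863,2.5445)

1.09 2.54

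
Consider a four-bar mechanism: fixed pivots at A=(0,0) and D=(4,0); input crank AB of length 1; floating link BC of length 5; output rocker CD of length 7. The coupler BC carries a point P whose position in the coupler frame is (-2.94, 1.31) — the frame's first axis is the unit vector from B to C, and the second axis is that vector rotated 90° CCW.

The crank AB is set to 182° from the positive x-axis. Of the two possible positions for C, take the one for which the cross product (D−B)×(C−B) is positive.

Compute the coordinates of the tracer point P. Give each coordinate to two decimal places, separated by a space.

A=(0,0), D=(4.00,0)
B = A + 1.00·(cos182°, sin182°) = (-0.9994, -0.0349)
|BD| = 4.9995
circle(B,5.00) ∩ circle(D,7.00): a=0.0995, h=4.9990
  candidates: C₊=(-0.9348,4.9647) cross=24.993; C₋=(-0.8650,-5.0331) cross=-24.993
  mode + wants cross > 0 → take C=(-0.9348,4.9647) (cross=24.993)
ex = (C−B)/|BC| = (0.0129,0.9999); ey = (-0.9999,0.0129)
P = B + -2.94·ex + 1.31·ey = (-2.3473,-2.9577)

-2.35 -2.96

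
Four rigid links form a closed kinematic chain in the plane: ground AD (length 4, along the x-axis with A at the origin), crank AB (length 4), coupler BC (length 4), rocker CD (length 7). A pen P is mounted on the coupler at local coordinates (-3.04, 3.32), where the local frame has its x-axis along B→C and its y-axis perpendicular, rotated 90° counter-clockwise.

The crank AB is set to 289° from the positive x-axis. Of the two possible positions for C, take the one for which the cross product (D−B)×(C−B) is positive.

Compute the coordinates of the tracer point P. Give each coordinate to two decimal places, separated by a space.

3.20 -7.87

A=(0,0), D=(4.00,0)
B = A + 4.00·(cos289°, sin289°) = (1.3023, -3.7821)
|BD| = 4.6456
circle(B,4.00) ∩ circle(D,7.00): a=-1.2289, h=3.8065
  candidates: C₊=(-2.5103,-2.5721) cross=17.684; C₋=(3.6876,-6.9930) cross=-17.684
  mode + wants cross > 0 → take C=(-2.5103,-2.5721) (cross=17.684)
ex = (C−B)/|BC| = (-0.9532,0.3025); ey = (-0.3025,-0.9532)
P = B + -3.04·ex + 3.32·ey = (3.1956,-7.8661)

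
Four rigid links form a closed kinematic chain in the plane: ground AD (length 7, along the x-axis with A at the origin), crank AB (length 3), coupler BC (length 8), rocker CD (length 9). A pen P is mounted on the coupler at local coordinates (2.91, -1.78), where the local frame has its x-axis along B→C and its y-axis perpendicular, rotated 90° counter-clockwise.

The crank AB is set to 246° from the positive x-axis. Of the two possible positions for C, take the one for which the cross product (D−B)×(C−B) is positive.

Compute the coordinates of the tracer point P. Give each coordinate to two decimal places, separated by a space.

A=(0,0), D=(7.00,0)
B = A + 3.00·(cos246°, sin246°) = (-1.2202, -2.7406)
|BD| = 8.6650
circle(B,8.00) ∩ circle(D,9.00): a=3.3516, h=7.2641
  candidates: C₊=(-0.3382,5.2106) cross=62.944; C₋=(4.2568,-8.5718) cross=-62.944
  mode + wants cross > 0 → take C=(-0.3382,5.2106) (cross=62.944)
ex = (C−B)/|BC| = (0.1102,0.9939); ey = (-0.9939,0.1102)
P = B + 2.91·ex + -1.78·ey = (0.8698,-0.0446)

0.87 -0.04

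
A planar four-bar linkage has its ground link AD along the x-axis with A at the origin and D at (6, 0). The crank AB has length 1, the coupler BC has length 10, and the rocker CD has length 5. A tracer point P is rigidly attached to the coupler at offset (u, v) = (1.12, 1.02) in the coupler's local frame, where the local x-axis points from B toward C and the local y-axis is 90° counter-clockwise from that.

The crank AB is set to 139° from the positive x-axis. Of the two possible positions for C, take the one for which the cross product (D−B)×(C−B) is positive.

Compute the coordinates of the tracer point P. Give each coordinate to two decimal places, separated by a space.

-0.08 2.01

A=(0,0), D=(6.00,0)
B = A + 1.00·(cos139°, sin139°) = (-0.7547, 0.6561)
|BD| = 6.7865
circle(B,10.00) ∩ circle(D,5.00): a=8.9189, h=4.5225
  candidates: C₊=(8.5596,4.2951) cross=30.692; C₋=(7.6853,-4.7074) cross=-30.692
  mode + wants cross > 0 → take C=(8.5596,4.2951) (cross=30.692)
ex = (C−B)/|BC| = (0.9314,0.3639); ey = (-0.3639,0.9314)
P = B + 1.12·ex + 1.02·ey = (-0.0827,2.0137)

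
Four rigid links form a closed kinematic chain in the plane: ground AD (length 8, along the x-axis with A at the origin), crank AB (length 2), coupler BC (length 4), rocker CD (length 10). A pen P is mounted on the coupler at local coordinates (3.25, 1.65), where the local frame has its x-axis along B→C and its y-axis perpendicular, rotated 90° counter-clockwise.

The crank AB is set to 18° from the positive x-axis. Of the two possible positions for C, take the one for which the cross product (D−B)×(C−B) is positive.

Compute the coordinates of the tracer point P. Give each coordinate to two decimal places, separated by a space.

-1.74 0.47

A=(0,0), D=(8.00,0)
B = A + 2.00·(cos18°, sin18°) = (1.9021, 0.6180)
|BD| = 6.1291
circle(B,4.00) ∩ circle(D,10.00): a=-3.7880, h=1.2850
  candidates: C₊=(-1.7370,2.2785) cross=7.876; C₋=(-1.9961,-0.2785) cross=-7.876
  mode + wants cross > 0 → take C=(-1.7370,2.2785) (cross=7.876)
ex = (C−B)/|BC| = (-0.9098,0.4151); ey = (-0.4151,-0.9098)
P = B + 3.25·ex + 1.65·ey = (-1.7396,0.4660)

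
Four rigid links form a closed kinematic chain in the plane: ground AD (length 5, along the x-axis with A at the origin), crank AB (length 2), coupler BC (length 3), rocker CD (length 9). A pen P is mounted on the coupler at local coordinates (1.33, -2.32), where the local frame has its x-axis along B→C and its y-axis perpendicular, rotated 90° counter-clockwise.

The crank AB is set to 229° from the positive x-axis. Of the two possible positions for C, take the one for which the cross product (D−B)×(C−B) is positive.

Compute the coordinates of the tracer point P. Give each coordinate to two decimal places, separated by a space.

-1.47 1.16

A=(0,0), D=(5.00,0)
B = A + 2.00·(cos229°, sin229°) = (-1.3121, -1.5094)
|BD| = 6.4901
circle(B,3.00) ∩ circle(D,9.00): a=-2.3019, h=1.9239
  candidates: C₊=(-3.9983,-0.1736) cross=12.486; C₋=(-3.1034,-3.9159) cross=-12.486
  mode + wants cross > 0 → take C=(-3.9983,-0.1736) (cross=12.486)
ex = (C−B)/|BC| = (-0.8954,0.4453); ey = (-0.4453,-0.8954)
P = B + 1.33·ex + -2.32·ey = (-1.4700,1.1601)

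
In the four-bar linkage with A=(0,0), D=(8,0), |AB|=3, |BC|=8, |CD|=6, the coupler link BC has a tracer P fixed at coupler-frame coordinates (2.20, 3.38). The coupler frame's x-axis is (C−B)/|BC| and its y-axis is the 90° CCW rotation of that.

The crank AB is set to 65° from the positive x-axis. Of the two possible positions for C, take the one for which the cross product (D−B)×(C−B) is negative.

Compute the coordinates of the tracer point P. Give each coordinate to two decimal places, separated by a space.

5.23 1.95

A=(0,0), D=(8.00,0)
B = A + 3.00·(cos65°, sin65°) = (1.2679, 2.7189)
|BD| = 7.2605
circle(B,8.00) ∩ circle(D,6.00): a=5.5585, h=5.7535
  candidates: C₊=(8.5765,5.9722) cross=41.773; C₋=(4.2673,-4.6975) cross=-41.773
  mode - wants cross < 0 → take C=(4.2673,-4.6975) (cross=-41.773)
ex = (C−B)/|BC| = (0.3749,-0.9271); ey = (0.9271,0.3749)
P = B + 2.20·ex + 3.38·ey = (5.2261,1.9467)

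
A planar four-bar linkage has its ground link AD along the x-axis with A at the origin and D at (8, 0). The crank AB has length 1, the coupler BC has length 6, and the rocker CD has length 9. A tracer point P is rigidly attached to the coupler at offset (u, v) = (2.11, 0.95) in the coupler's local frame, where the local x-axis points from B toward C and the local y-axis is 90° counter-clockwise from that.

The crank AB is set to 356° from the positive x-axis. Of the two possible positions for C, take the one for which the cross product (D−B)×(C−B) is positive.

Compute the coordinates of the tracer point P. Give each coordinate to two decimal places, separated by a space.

A=(0,0), D=(8.00,0)
B = A + 1.00·(cos356°, sin356°) = (0.9976, -0.0698)
|BD| = 7.0028
circle(B,6.00) ∩ circle(D,9.00): a=0.2884, h=5.9931
  candidates: C₊=(1.2262,5.9259) cross=41.968; C₋=(1.3456,-6.0597) cross=-41.968
  mode + wants cross > 0 → take C=(1.2262,5.9259) (cross=41.968)
ex = (C−B)/|BC| = (0.0381,0.9993); ey = (-0.9993,0.0381)
P = B + 2.11·ex + 0.95·ey = (0.1287,2.0749)

0.13 2.07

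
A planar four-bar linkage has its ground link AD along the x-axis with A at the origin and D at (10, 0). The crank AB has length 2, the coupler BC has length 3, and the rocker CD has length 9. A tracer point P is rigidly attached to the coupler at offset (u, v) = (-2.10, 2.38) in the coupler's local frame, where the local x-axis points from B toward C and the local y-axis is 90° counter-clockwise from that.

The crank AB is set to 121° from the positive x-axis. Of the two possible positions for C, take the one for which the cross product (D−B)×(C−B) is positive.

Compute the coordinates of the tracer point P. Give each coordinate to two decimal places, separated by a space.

-4.03 2.76

A=(0,0), D=(10.00,0)
B = A + 2.00·(cos121°, sin121°) = (-1.0301, 1.7143)
|BD| = 11.1625
circle(B,3.00) ∩ circle(D,9.00): a=2.3562, h=1.8570
  candidates: C₊=(1.5833,3.1874) cross=20.729; C₋=(1.0129,-0.4825) cross=-20.729
  mode + wants cross > 0 → take C=(1.5833,3.1874) (cross=20.729)
ex = (C−B)/|BC| = (0.8711,0.4910); ey = (-0.4910,0.8711)
P = B + -2.10·ex + 2.38·ey = (-4.0281,2.7565)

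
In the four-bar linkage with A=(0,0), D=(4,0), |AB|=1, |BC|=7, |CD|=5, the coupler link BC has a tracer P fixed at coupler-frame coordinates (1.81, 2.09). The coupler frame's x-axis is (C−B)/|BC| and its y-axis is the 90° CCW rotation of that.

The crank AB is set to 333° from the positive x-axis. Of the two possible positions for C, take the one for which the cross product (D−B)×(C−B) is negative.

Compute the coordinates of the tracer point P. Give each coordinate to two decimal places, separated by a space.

3.52 0.39

A=(0,0), D=(4.00,0)
B = A + 1.00·(cos333°, sin333°) = (0.8910, -0.4540)
|BD| = 3.1420
circle(B,7.00) ∩ circle(D,5.00): a=5.3902, h=4.4660
  candidates: C₊=(5.5794,4.7440) cross=14.032; C₋=(6.8700,-4.0943) cross=-14.032
  mode - wants cross < 0 → take C=(6.8700,-4.0943) (cross=-14.032)
ex = (C−B)/|BC| = (0.8541,-0.5200); ey = (0.5200,0.8541)
P = B + 1.81·ex + 2.09·ey = (3.5239,0.3899)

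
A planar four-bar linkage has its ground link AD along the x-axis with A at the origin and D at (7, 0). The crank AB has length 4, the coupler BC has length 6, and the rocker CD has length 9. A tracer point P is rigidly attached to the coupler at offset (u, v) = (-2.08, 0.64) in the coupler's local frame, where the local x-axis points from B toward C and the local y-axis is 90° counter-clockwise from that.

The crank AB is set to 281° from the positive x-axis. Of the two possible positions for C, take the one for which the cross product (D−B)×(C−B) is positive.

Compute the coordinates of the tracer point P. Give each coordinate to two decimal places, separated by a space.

A=(0,0), D=(7.00,0)
B = A + 4.00·(cos281°, sin281°) = (0.7632, -3.9265)
|BD| = 7.3699
circle(B,6.00) ∩ circle(D,9.00): a=0.6319, h=5.9666
  candidates: C₊=(-1.8809,1.4595) cross=43.973; C₋=(4.4769,-8.6391) cross=-43.973
  mode + wants cross > 0 → take C=(-1.8809,1.4595) (cross=43.973)
ex = (C−B)/|BC| = (-0.4407,0.8977); ey = (-0.8977,-0.4407)
P = B + -2.08·ex + 0.64·ey = (1.1054,-6.0757)

1.11 -6.08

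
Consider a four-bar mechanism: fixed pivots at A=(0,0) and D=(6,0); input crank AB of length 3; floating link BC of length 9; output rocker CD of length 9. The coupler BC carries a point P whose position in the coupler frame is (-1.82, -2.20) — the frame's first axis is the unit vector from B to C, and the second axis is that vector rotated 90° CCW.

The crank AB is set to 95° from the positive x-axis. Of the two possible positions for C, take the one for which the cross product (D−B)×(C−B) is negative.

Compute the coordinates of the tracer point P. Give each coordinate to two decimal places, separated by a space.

-2.37 4.92

A=(0,0), D=(6.00,0)
B = A + 3.00·(cos95°, sin95°) = (-0.2615, 2.9886)
|BD| = 6.9381
circle(B,9.00) ∩ circle(D,9.00): a=3.4691, h=8.3046
  candidates: C₊=(6.4464,8.9889) cross=57.618; C₋=(-0.7079,-6.0003) cross=-57.618
  mode - wants cross < 0 → take C=(-0.7079,-6.0003) (cross=-57.618)
ex = (C−B)/|BC| = (-0.0496,-0.9988); ey = (0.9988,-0.0496)
P = B + -1.82·ex + -2.20·ey = (-2.3685,4.9155)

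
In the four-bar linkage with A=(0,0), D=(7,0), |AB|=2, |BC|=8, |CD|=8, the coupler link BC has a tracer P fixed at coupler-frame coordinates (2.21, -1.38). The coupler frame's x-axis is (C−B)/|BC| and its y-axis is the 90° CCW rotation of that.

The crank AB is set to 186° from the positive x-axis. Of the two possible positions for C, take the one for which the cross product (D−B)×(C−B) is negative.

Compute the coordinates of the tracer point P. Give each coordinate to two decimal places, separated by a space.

A=(0,0), D=(7.00,0)
B = A + 2.00·(cos186°, sin186°) = (-1.9890, -0.2091)
|BD| = 8.9915
circle(B,8.00) ∩ circle(D,8.00): a=4.4957, h=6.6173
  candidates: C₊=(2.3516,6.5110) cross=59.499; C₋=(2.6593,-6.7200) cross=-59.499
  mode - wants cross < 0 → take C=(2.6593,-6.7200) (cross=-59.499)
ex = (C−B)/|BC| = (0.5810,-0.8139); ey = (0.8139,0.5810)
P = B + 2.21·ex + -1.38·ey = (-1.8281,-2.8096)

-1.83 -2.81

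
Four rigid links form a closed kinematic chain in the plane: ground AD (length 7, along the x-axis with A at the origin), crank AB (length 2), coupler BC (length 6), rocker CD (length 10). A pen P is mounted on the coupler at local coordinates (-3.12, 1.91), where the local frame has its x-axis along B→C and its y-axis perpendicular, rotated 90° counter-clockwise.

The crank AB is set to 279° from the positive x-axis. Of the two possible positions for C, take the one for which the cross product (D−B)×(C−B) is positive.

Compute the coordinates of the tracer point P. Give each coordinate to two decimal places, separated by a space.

A=(0,0), D=(7.00,0)
B = A + 2.00·(cos279°, sin279°) = (0.3129, -1.9754)
|BD| = 6.9728
circle(B,6.00) ∩ circle(D,10.00): a=-1.1029, h=5.8978
  candidates: C₊=(-2.4156,3.3683) cross=41.124; C₋=(0.9260,-7.9440) cross=-41.124
  mode + wants cross > 0 → take C=(-2.4156,3.3683) (cross=41.124)
ex = (C−B)/|BC| = (-0.4548,0.8906); ey = (-0.8906,-0.4548)
P = B + -3.12·ex + 1.91·ey = (0.0306,-5.6227)

0.03 -5.62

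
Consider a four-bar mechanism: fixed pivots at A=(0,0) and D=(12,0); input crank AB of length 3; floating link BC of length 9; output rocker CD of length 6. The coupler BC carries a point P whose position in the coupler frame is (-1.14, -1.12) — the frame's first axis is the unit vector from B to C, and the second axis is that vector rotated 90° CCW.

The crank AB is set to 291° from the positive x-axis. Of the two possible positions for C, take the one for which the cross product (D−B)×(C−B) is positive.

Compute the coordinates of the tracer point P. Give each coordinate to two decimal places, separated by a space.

1.10 -4.40

A=(0,0), D=(12.00,0)
B = A + 3.00·(cos291°, sin291°) = (1.0751, -2.8007)
|BD| = 11.2782
circle(B,9.00) ∩ circle(D,6.00): a=7.6341, h=4.7666
  candidates: C₊=(7.2864,3.7124) cross=53.759; C₋=(9.6538,-5.5222) cross=-53.759
  mode + wants cross > 0 → take C=(7.2864,3.7124) (cross=53.759)
ex = (C−B)/|BC| = (0.6901,0.7237); ey = (-0.7237,0.6901)
P = B + -1.14·ex + -1.12·ey = (1.0989,-4.3987)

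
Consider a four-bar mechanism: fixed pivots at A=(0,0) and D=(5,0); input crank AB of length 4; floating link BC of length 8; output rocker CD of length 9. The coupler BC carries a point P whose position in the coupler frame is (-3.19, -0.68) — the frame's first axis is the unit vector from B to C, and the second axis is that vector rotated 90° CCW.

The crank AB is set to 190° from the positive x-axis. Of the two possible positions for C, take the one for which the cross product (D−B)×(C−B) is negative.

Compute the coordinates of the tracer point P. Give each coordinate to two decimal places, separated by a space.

A=(0,0), D=(5.00,0)
B = A + 4.00·(cos190°, sin190°) = (-3.9392, -0.6946)
|BD| = 8.9662
circle(B,8.00) ∩ circle(D,9.00): a=3.5351, h=7.1766
  candidates: C₊=(-0.9707,6.7343) cross=64.346; C₋=(0.1412,-7.5757) cross=-64.346
  mode - wants cross < 0 → take C=(0.1412,-7.5757) (cross=-64.346)
ex = (C−B)/|BC| = (0.5101,-0.8601); ey = (0.8601,0.5101)
P = B + -3.19·ex + -0.68·ey = (-6.1512,1.7024)

-6.15 1.70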